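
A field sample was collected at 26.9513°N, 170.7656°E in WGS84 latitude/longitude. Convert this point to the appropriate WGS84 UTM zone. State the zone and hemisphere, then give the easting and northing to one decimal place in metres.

Longitude 170.7656° lies in the 6° band [168°, 174°), giving zone 59; latitude is north of the equator, so 59N.
Zone 59 central meridian λ₀ = 6×59 − 183 = 171°; Δλ = -0.2344°.
Transverse Mercator on WGS84 with k₀ = 0.9996 gives E = 476733.912 m, N = 2981062.858 m.

Zone 59N: E 476733.9 m, N 2981062.9 m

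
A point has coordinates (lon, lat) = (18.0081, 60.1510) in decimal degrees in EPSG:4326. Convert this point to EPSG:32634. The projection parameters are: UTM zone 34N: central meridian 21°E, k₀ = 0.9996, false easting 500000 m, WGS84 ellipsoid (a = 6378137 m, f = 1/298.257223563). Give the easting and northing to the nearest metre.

E 333918 m, N 6671990 m

Zone 34 central meridian λ₀ = 6×34 − 183 = 21°; Δλ = -2.9919°.
Transverse Mercator on WGS84 with k₀ = 0.9996 gives E = 333917.913 m, N = 6671990.220 m.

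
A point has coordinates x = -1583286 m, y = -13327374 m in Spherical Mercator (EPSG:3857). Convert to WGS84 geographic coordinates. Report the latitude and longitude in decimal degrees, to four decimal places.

R = 6378137 m. λ = x/R = -14.22290013°.
φ = 2·arctan(exp(y/R)) − 90° = 2·arctan(0.12374) − 90° = -75.89170033°.

lat -75.8917°, lon -14.2229°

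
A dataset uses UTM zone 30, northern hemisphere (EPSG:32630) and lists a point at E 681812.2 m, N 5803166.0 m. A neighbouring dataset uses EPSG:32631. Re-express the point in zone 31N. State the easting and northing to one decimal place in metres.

UTM 30N → geographic: φ = 52.34860021°, λ = -0.33060058°.
UTM 31N (λ₀ = 3°) forward: E = 273165.127 m, N = 5805034.166 m.

E 273165.1 m, N 5805034.2 m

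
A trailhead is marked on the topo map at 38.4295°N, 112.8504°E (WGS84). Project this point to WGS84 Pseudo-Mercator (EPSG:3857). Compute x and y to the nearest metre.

x 12562449 m, y 4640279 m

Web Mercator is spherical with R = a = 6378137 m.
x = R·λ = 6378137 × 1.969611042 = 12562449.064 m.
y = R·ln tan(π/4 + φ/2) = 6378137 × 0.727528854 = 4640278.701 m.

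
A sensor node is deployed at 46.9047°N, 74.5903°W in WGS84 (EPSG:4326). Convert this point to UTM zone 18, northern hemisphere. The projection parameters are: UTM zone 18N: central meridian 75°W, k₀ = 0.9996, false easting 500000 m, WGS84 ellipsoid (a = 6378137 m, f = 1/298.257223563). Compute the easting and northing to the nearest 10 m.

E 531200 m, N 5194660 m

Zone 18 central meridian λ₀ = 6×18 − 183 = -75°; Δλ = +0.4097°.
Transverse Mercator on WGS84 with k₀ = 0.9996 gives E = 531203.001 m, N = 5194655.319 m.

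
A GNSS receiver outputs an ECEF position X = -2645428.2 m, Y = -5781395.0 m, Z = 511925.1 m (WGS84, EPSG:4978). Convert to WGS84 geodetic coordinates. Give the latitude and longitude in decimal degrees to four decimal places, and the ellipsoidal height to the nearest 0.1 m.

lat 4.6343°, lon -114.5877°, h 471.9 m

λ = atan2(Y, X) = -114.58770033°; p = √(X²+Y²) = 6357894.2 m.
Bowring's method on WGS84 (a = 6378137 m, b = 6356752.314 m) gives φ = 4.63429978°, h = 471.930 m.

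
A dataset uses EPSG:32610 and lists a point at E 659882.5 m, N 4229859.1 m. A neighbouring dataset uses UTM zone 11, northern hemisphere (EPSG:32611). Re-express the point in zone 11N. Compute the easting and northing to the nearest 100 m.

E 134500 m, N 4236500 m

UTM 10N → geographic: φ = 38.20249988°, λ = -121.17400007°.
UTM 11N (λ₀ = -117°) forward: E = 134467.321 m, N = 4236525.682 m.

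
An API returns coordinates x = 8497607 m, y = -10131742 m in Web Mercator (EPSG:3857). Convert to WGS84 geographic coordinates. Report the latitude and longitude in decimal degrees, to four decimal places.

R = 6378137 m. λ = x/R = 76.33530247°.
φ = 2·arctan(exp(y/R)) − 90° = 2·arctan(0.20423) − 90° = -66.91449845°.

lat -66.9145°, lon 76.3353°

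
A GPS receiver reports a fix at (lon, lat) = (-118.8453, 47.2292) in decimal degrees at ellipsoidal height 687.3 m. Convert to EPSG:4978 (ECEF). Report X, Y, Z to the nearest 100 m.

WGS84: a = 6378137 m, e² = 0.006694380; N(φ) = a/√(1−e²sin²φ) = 6389672.416 m.
X = (N+h)·cosφ·cosλ = -2093568.361 m; Y = (N+h)·cosφ·sinλ = -3801064.930 m; Z = (N(1−e²)+h)·sinφ = 4659609.910 m.

X -2093600 m, Y -3801100 m, Z 4659600 m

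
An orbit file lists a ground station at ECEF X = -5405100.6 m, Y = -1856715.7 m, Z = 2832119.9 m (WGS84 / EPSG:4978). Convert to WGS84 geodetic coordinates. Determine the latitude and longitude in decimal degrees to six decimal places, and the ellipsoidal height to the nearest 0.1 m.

lat 26.514000°, lon -161.041800°, h 4450.9 m

λ = atan2(Y, X) = -161.04179997°; p = √(X²+Y²) = 5715112.0 m.
Bowring's method on WGS84 (a = 6378137 m, b = 6356752.314 m) gives φ = 26.51400002°, h = 4450.855 m.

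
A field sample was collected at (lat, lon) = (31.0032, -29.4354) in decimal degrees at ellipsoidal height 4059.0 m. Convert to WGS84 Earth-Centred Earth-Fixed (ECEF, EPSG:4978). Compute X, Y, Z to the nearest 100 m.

WGS84: a = 6378137 m, e² = 0.006694380; N(φ) = a/√(1−e²sin²φ) = 6383808.691 m.
X = (N+h)·cosφ·cosλ = 4768484.551 m; Y = (N+h)·cosφ·sinλ = -2690785.915 m; Z = (N(1−e²)+h)·sinφ = 3268288.353 m.

X 4768500 m, Y -2690800 m, Z 3268300 m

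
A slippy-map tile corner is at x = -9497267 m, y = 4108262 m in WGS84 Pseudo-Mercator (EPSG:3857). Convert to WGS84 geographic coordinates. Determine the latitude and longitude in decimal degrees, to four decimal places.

R = 6378137 m. λ = x/R = -85.31540103°.
φ = 2·arctan(exp(y/R)) − 90° = 2·arctan(1.90430) − 90° = 34.58970099°.

lat 34.5897°, lon -85.3154°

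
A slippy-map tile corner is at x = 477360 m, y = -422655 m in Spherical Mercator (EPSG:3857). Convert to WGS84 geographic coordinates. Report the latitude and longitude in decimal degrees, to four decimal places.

R = 6378137 m. λ = x/R = 4.28819784°.
φ = 2·arctan(exp(y/R)) − 90° = 2·arctan(0.93588) − 90° = -3.79399877°.

lat -3.7940°, lon 4.2882°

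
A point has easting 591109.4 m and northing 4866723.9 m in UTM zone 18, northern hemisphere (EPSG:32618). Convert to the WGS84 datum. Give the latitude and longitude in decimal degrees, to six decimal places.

lat 43.948000°, lon -73.864600°

Zone 18N: λ₀ = -75°, k₀ = 0.9996, false easting 500000 m.
Meridian distance M = (N − FN)/k₀ = 4868671.4 m.
Inverse transverse Mercator on WGS84 gives φ = 43.94800013°, λ = -73.86459976°.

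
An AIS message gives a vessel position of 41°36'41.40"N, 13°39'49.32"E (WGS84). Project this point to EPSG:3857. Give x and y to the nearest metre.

x 1521036 m, y 5102961 m

Web Mercator is spherical with R = a = 6378137 m.
x = R·λ = 6378137 × 0.238476553 = 1521036.126 m.
y = R·ln tan(π/4 + φ/2) = 6378137 × 0.800070697 = 5102960.516 m.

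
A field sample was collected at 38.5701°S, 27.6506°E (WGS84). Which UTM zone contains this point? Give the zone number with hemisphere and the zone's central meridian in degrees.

UTM zone = ⌊(λ + 180)/6⌋ + 1; 27.6506° ∈ [24°, 30°) → zone 35.
Hemisphere: S (φ < 0).
Central meridian λ₀ = 6×35 − 183 = 27°.

Zone 35S, central meridian 27°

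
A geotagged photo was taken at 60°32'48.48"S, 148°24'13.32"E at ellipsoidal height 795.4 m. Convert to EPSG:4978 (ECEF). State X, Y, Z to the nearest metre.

X -2678439 m, Y 1647548 m, Z -5531379 m

WGS84: a = 6378137 m, e² = 0.006694380; N(φ) = a/√(1−e²sin²φ) = 6394385.974 m.
X = (N+h)·cosφ·cosλ = -2678438.804 m; Y = (N+h)·cosφ·sinλ = 1647548.126 m; Z = (N(1−e²)+h)·sinφ = -5531378.896 m.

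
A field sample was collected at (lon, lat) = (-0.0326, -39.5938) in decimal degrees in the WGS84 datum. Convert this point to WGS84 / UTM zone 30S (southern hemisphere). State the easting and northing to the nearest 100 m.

E 754800 m, N 5613100 m

Zone 30 central meridian λ₀ = 6×30 − 183 = -3°; Δλ = +2.9674°.
Transverse Mercator on WGS84 with k₀ = 0.9996 gives E = 754812.446 m, N = 5613117.870 m.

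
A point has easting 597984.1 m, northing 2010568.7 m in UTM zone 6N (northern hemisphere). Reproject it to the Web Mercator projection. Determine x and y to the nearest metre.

x -16260828 m, y 2058862 m

Unproject from UTM 6N (λ₀ = -147°) → φ = 18.18199979°, λ = -146.07349972°.
Web Mercator (R = 6378137 m): x = -16260827.607 m, y = 2058862.337 m.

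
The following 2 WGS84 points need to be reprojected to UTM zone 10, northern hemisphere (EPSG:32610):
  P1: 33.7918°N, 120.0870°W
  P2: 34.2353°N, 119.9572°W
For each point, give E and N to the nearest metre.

UTM zone 10N: λ₀ = -123°, k₀ = 0.9996.
P1 (33.7918°, -120.0870°) → (769708.413, 3742886.790) m.
P2 (34.2353°, -119.9572°) → (780267.555, 3792435.282) m.

P1: E 769708 m, N 3742887 m; P2: E 780268 m, N 3792435 m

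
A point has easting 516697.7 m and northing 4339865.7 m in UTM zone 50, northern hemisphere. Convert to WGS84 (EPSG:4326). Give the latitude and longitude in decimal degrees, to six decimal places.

Zone 50N: λ₀ = 117°, k₀ = 0.9996, false easting 500000 m.
Meridian distance M = (N − FN)/k₀ = 4341602.3 m.
Inverse transverse Mercator on WGS84 gives φ = 39.20790003°, λ = 117.19339962°.

lat 39.207900°, lon 117.193400°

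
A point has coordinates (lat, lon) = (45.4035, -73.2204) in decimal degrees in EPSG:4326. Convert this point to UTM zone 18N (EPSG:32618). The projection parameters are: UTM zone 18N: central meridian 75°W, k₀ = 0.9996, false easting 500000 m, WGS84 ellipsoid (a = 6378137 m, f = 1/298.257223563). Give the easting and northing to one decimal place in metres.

Zone 18 central meridian λ₀ = 6×18 − 183 = -75°; Δλ = +1.7796°.
Transverse Mercator on WGS84 with k₀ = 0.9996 gives E = 639271.478 m, N = 5029316.091 m.

E 639271.5 m, N 5029316.1 m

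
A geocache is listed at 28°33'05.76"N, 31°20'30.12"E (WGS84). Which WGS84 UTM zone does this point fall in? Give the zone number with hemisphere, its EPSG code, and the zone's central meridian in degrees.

Zone 36N (EPSG:32636), central meridian 33°

UTM zone = ⌊(λ + 180)/6⌋ + 1; 31.3417° ∈ [30°, 36°) → zone 36.
Hemisphere: N (φ ≥ 0).
Central meridian λ₀ = 6×36 − 183 = 33°.
EPSG code: 32636.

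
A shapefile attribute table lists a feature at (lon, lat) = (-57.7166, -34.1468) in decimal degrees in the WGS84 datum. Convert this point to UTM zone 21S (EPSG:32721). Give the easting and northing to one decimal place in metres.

Zone 21 central meridian λ₀ = 6×21 − 183 = -57°; Δλ = -0.7166°.
Transverse Mercator on WGS84 with k₀ = 0.9996 gives E = 433936.956 m, N = 6221335.034 m.

E 433937.0 m, N 6221335.0 m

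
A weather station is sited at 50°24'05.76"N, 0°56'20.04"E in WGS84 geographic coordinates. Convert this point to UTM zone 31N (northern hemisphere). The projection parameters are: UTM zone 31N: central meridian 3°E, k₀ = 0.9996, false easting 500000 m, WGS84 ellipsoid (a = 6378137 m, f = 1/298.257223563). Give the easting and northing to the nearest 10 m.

Zone 31 central meridian λ₀ = 6×31 − 183 = 3°; Δλ = -2.0611°.
Transverse Mercator on WGS84 with k₀ = 0.9996 gives E = 353526.998 m, N = 5585314.369 m.

E 353530 m, N 5585310 m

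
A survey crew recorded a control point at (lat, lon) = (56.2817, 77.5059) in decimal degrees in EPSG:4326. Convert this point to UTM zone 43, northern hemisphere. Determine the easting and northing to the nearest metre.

E 655130 m, N 6240255 m

Zone 43 central meridian λ₀ = 6×43 − 183 = 75°; Δλ = +2.5059°.
Transverse Mercator on WGS84 with k₀ = 0.9996 gives E = 655129.831 m, N = 6240255.199 m.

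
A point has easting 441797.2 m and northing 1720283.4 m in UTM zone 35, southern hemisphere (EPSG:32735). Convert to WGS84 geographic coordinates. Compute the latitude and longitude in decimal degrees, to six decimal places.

lat -74.598000°, lon 25.036401°

Zone 35S: λ₀ = 27°, k₀ = 0.9996, false easting 500000 m, false northing 10000000 m.
Meridian distance M = (N − FN)/k₀ = -8283029.8 m.
Inverse transverse Mercator on WGS84 gives φ = -74.59799998°, λ = 25.03640123°.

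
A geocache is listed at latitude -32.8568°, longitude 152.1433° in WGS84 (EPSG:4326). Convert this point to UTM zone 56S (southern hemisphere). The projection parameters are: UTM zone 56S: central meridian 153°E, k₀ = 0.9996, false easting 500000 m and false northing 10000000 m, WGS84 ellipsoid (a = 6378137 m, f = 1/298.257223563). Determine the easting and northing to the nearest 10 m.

E 419840 m, N 6364260 m

Zone 56 central meridian λ₀ = 6×56 − 183 = 153°; Δλ = -0.8567°.
Transverse Mercator on WGS84 with k₀ = 0.9996 gives E = 419840.387 m, N = 6364262.889 m.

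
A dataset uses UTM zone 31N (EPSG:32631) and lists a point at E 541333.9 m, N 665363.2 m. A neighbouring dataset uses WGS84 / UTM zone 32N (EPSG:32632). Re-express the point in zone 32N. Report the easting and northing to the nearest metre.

UTM 31N → geographic: φ = 6.01939987°, λ = 3.37350038°.
UTM 32N (λ₀ = 9°) forward: E = -123647.146 m, N = 668568.018 m.

E -123647 m, N 668568 m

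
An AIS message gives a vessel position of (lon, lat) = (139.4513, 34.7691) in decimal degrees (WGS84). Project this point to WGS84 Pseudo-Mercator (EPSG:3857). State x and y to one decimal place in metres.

x 15523647.7 m, y 4132546.9 m

Web Mercator is spherical with R = a = 6378137 m.
x = R·λ = 6378137 × 2.433884331 = 15523647.706 m.
y = R·ln tan(π/4 + φ/2) = 6378137 × 0.647923815 = 4132546.861 m.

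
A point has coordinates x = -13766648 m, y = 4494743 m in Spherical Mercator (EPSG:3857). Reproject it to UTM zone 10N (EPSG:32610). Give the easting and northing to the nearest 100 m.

E 440900 m, N 4139200 m

Web Mercator inverse (R = 6378137 m) → φ = 37.39809986°, λ = -123.66790309°.
UTM 10N forward: E = 440883.510 m, N = 4139245.645 m.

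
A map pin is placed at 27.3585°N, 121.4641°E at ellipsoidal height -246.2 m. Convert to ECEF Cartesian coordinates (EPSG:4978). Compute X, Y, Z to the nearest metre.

WGS84: a = 6378137 m, e² = 0.006694380; N(φ) = a/√(1−e²sin²φ) = 6382650.496 m.
X = (N+h)·cosφ·cosλ = -2958766.021 m; Y = (N+h)·cosφ·sinλ = 4835064.938 m; Z = (N(1−e²)+h)·sinφ = 2913440.193 m.

X -2958766 m, Y 4835065 m, Z 2913440 m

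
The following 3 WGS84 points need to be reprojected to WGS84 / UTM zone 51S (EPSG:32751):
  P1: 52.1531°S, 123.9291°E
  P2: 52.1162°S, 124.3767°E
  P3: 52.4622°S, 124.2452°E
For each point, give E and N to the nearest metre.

P1: E 563565 m, N 4221526 m; P2: E 594264 m, N 4225144 m; P3: E 584599 m, N 4186824 m

UTM zone 51S: λ₀ = 123°, k₀ = 0.9996.
P1 (-52.1531°, 123.9291°) → (563564.715, 4221526.362) m.
P2 (-52.1162°, 124.3767°) → (594264.078, 4225143.665) m.
P3 (-52.4622°, 124.2452°) → (584598.765, 4186823.563) m.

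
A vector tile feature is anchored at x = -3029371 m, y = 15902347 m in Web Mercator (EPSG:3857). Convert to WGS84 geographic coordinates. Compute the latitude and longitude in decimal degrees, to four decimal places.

R = 6378137 m. λ = x/R = -27.21330271°.
φ = 2·arctan(exp(y/R)) − 90° = 2·arctan(12.10065) − 90° = 80.55159956°.

lat 80.5516°, lon -27.2133°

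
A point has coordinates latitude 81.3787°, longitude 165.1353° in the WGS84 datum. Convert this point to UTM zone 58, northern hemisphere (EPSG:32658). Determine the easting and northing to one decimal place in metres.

E 502264.3 m, N 9035478.6 m

Zone 58 central meridian λ₀ = 6×58 − 183 = 165°; Δλ = +0.1353°.
Transverse Mercator on WGS84 with k₀ = 0.9996 gives E = 502264.282 m, N = 9035478.558 m.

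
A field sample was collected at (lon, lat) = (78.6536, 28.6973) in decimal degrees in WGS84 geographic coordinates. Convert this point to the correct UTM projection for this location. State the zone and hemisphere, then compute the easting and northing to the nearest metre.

Longitude 78.6536° lies in the 6° band [78°, 84°), giving zone 44; latitude is north of the equator, so 44N.
Zone 44 central meridian λ₀ = 6×44 − 183 = 81°; Δλ = -2.3464°.
Transverse Mercator on WGS84 with k₀ = 0.9996 gives E = 270763.374 m, N = 3176704.538 m.

Zone 44N: E 270763 m, N 3176705 m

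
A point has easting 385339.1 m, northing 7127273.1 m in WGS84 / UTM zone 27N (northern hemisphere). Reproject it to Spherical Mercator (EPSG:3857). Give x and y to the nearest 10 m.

Unproject from UTM 27N (λ₀ = -21°) → φ = 64.25240014°, λ = -23.36600049°.
Web Mercator (R = 6378137 m): x = -2601091.276 m, y = 9414149.805 m.

x -2601090 m, y 9414150 m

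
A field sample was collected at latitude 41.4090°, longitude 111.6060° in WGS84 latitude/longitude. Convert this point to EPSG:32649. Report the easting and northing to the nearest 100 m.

Zone 49 central meridian λ₀ = 6×49 − 183 = 111°; Δλ = +0.6060°.
Transverse Mercator on WGS84 with k₀ = 0.9996 gives E = 550649.298 m, N = 4584338.727 m.

E 550600 m, N 4584300 m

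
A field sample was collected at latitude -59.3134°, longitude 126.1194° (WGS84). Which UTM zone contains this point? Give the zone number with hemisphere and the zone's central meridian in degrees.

Zone 52S, central meridian 129°

UTM zone = ⌊(λ + 180)/6⌋ + 1; 126.1194° ∈ [126°, 132°) → zone 52.
Hemisphere: S (φ < 0).
Central meridian λ₀ = 6×52 − 183 = 129°.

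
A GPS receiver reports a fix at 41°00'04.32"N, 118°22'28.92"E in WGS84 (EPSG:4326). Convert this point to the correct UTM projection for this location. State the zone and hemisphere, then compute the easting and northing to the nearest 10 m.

Longitude 118.3747° lies in the 6° band [114°, 120°), giving zone 50; latitude is north of the equator, so 50N.
Zone 50 central meridian λ₀ = 6×50 − 183 = 117°; Δλ = +1.3747°.
Transverse Mercator on WGS84 with k₀ = 0.9996 gives E = 615613.845 m, N = 4539800.319 m.

Zone 50N: E 615610 m, N 4539800 m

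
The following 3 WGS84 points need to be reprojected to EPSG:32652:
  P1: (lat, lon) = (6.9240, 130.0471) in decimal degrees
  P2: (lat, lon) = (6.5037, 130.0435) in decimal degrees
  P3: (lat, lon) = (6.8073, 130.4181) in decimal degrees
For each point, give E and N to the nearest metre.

P1: E 615678 m, N 765475 m; P2: E 615379 m, N 719004 m; P3: E 656710 m, N 752677 m

UTM zone 52N: λ₀ = 129°, k₀ = 0.9996.
P1 (6.9240°, 130.0471°) → (615678.176, 765474.781) m.
P2 (6.5037°, 130.0435°) → (615379.380, 719004.203) m.
P3 (6.8073°, 130.4181°) → (656709.632, 752676.539) m.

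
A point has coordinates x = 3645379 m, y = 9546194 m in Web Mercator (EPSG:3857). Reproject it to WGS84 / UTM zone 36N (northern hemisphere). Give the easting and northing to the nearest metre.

E 487964 m, N 7182055 m

Web Mercator inverse (R = 6378137 m) → φ = 64.76290135°, λ = 32.74699672°.
UTM 36N forward: E = 487963.589 m, N = 7182054.870 m.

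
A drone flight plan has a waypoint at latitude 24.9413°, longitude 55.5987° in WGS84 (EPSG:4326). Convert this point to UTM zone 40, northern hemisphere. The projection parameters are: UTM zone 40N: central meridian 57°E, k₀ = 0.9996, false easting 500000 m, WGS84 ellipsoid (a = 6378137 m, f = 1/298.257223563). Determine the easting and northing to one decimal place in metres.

Zone 40 central meridian λ₀ = 6×40 − 183 = 57°; Δλ = -1.4013°.
Transverse Mercator on WGS84 with k₀ = 0.9996 gives E = 358518.962 m, N = 2759177.677 m.

E 358519.0 m, N 2759177.7 m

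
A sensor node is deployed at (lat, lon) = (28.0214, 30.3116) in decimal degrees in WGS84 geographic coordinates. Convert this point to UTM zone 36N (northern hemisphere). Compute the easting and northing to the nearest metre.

Zone 36 central meridian λ₀ = 6×36 − 183 = 33°; Δλ = -2.6884°.
Transverse Mercator on WGS84 with k₀ = 0.9996 gives E = 235667.404 m, N = 3102487.787 m.

E 235667 m, N 3102488 m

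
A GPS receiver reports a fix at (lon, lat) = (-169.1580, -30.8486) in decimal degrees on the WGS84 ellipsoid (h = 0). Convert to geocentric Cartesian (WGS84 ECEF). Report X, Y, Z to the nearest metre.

WGS84: a = 6378137 m, e² = 0.006694380; N(φ) = a/√(1−e²sin²φ) = 6383757.764 m.
X = (N+h)·cosφ·cosλ = -5382786.230 m; Y = (N+h)·cosφ·sinλ = -1030911.336 m; Z = (N(1−e²)+h)·sinφ = -3251494.181 m.

X -5382786 m, Y -1030911 m, Z -3251494 m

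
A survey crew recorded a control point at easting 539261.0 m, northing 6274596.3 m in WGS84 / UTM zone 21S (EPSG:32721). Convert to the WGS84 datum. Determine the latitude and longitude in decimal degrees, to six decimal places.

Zone 21S: λ₀ = -57°, k₀ = 0.9996, false easting 500000 m, false northing 10000000 m.
Meridian distance M = (N − FN)/k₀ = -3726894.5 m.
Inverse transverse Mercator on WGS84 gives φ = -33.66779969°, λ = -56.57650032°.

lat -33.667800°, lon -56.576500°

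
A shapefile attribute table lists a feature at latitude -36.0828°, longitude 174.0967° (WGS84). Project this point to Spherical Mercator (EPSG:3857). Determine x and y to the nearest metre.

Web Mercator is spherical with R = a = 6378137 m.
x = R·λ = 6378137 × 3.038560632 = 19380355.993 m.
y = R·ln tan(π/4 + φ/2) = 6378137 × -0.676062699 = -4312020.514 m.

x 19380356 m, y -4312021 m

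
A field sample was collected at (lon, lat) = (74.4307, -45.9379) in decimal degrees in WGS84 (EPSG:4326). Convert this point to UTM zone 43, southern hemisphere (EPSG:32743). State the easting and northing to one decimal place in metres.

Zone 43 central meridian λ₀ = 6×43 − 183 = 75°; Δλ = -0.5693°.
Transverse Mercator on WGS84 with k₀ = 0.9996 gives E = 455868.517 m, N = 4912694.654 m.

E 455868.5 m, N 4912694.7 m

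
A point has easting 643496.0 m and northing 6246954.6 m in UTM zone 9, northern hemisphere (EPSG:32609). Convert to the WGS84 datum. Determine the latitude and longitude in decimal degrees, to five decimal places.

Zone 9N: λ₀ = -129°, k₀ = 0.9996, false easting 500000 m.
Meridian distance M = (N − FN)/k₀ = 6249454.4 m.
Inverse transverse Mercator on WGS84 gives φ = 56.34550032°, λ = -126.67819931°.

lat 56.34550°, lon -126.67820°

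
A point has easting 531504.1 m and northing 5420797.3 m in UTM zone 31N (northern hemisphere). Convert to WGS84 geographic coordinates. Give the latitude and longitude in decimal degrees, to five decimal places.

lat 48.93930°, lon 3.43020°

Zone 31N: λ₀ = 3°, k₀ = 0.9996, false easting 500000 m.
Meridian distance M = (N − FN)/k₀ = 5422966.5 m.
Inverse transverse Mercator on WGS84 gives φ = 48.93930030°, λ = 3.43020010°.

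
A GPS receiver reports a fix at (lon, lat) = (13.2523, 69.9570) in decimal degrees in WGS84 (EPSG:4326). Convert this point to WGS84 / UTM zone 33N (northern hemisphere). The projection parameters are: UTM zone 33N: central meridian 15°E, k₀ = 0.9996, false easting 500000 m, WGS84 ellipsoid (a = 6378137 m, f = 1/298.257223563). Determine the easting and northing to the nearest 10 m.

E 433160 m, N 7762040 m

Zone 33 central meridian λ₀ = 6×33 − 183 = 15°; Δλ = -1.7477°.
Transverse Mercator on WGS84 with k₀ = 0.9996 gives E = 433158.578 m, N = 7762035.685 m.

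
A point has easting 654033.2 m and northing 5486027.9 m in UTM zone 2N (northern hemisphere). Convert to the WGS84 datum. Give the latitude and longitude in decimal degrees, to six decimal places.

Zone 2N: λ₀ = -171°, k₀ = 0.9996, false easting 500000 m.
Meridian distance M = (N − FN)/k₀ = 5488223.2 m.
Inverse transverse Mercator on WGS84 gives φ = 49.50730004°, λ = -168.87229971°.

lat 49.507300°, lon -168.872300°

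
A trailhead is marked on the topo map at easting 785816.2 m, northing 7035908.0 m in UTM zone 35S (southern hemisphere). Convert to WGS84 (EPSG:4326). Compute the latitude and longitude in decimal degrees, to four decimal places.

Zone 35S: λ₀ = 27°, k₀ = 0.9996, false easting 500000 m, false northing 10000000 m.
Meridian distance M = (N − FN)/k₀ = -2965278.1 m.
Inverse transverse Mercator on WGS84 gives φ = -26.76910022°, λ = 29.87420050°.

lat -26.7691°, lon 29.8742°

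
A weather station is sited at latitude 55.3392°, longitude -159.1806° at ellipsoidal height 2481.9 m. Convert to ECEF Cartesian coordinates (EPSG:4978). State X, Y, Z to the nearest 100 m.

X -3399500 m, Y -1292700 m, Z 5225000 m

WGS84: a = 6378137 m, e² = 0.006694380; N(φ) = a/√(1−e²sin²φ) = 6392630.041 m.
X = (N+h)·cosφ·cosλ = -3399531.217 m; Y = (N+h)·cosφ·sinλ = -1292678.093 m; Z = (N(1−e²)+h)·sinφ = 5224992.671 m.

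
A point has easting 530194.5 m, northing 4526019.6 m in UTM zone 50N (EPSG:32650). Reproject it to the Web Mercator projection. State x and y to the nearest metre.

x 13064277 m, y 4995350 m

Unproject from UTM 50N (λ₀ = 117°) → φ = 40.88469991°, λ = 117.35840021°.
Web Mercator (R = 6378137 m): x = 13064277.352 m, y = 4995349.773 m.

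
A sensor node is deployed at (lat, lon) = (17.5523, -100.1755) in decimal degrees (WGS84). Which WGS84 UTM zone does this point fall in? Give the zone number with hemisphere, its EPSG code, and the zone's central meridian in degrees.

UTM zone = ⌊(λ + 180)/6⌋ + 1; -100.1755° ∈ [-102°, -96°) → zone 14.
Hemisphere: N (φ ≥ 0).
Central meridian λ₀ = 6×14 − 183 = -99°.
EPSG code: 32614.

Zone 14N (EPSG:32614), central meridian -99°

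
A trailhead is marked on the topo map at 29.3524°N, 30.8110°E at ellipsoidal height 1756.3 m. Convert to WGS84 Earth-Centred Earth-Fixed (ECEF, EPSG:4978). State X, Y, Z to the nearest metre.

X 4779846 m, Y 2850604 m, Z 3108866 m

WGS84: a = 6378137 m, e² = 0.006694380; N(φ) = a/√(1−e²sin²φ) = 6383272.815 m.
X = (N+h)·cosφ·cosλ = 4779846.071 m; Y = (N+h)·cosφ·sinλ = 2850604.028 m; Z = (N(1−e²)+h)·sinφ = 3108865.906 m.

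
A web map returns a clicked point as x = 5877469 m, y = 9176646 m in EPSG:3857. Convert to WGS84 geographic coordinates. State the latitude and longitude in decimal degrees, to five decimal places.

lat 63.30990°, lon 52.79820°

R = 6378137 m. λ = x/R = 52.79820235°.
φ = 2·arctan(exp(y/R)) − 90° = 2·arctan(4.21549) − 90° = 63.30990139°.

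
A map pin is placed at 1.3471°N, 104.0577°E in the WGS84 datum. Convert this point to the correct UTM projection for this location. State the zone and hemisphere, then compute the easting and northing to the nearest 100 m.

Zone 48N: E 395200 m, N 148900 m

Longitude 104.0577° lies in the 6° band [102°, 108°), giving zone 48; latitude is north of the equator, so 48N.
Zone 48 central meridian λ₀ = 6×48 − 183 = 105°; Δλ = -0.9423°.
Transverse Mercator on WGS84 with k₀ = 0.9996 gives E = 395169.636 m, N = 148915.568 m.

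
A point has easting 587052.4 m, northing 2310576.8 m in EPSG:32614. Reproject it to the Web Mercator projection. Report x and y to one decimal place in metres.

Unproject from UTM 14N (λ₀ = -99°) → φ = 20.89340025°, λ = -98.16299956°.
Web Mercator (R = 6378137 m): x = -10927455.126 m, y = 2379172.236 m.

x -10927455.1 m, y 2379172.2 m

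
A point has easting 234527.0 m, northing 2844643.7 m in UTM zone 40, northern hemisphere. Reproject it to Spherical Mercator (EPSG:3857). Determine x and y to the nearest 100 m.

x 6050700 m, y 2961400 m

Unproject from UTM 40N (λ₀ = 57°) → φ = 25.69570006°, λ = 54.35470034°.
Web Mercator (R = 6378137 m): x = 6050737.564 m, y = 2961440.646 m.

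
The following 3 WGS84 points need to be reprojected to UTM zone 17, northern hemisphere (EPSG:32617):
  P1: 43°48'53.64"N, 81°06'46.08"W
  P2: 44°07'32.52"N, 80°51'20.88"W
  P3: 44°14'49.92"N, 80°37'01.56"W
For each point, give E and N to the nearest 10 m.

P1: E 490930 m, N 4851320 m; P2: E 511540 m, N 4885840 m; P3: E 530570 m, N 4899400 m

UTM zone 17N: λ₀ = -81°, k₀ = 0.9996.
P1 (43.8149°, -81.1128°) → (490928.292, 4851320.708) m.
P2 (44.1257°, -80.8558°) → (511536.671, 4885844.325) m.
P3 (44.2472°, -80.6171°) → (530570.927, 4899400.673) m.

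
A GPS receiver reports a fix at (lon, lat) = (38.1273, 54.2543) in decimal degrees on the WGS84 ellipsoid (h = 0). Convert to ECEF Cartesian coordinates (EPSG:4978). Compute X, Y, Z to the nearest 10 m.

WGS84: a = 6378137 m, e² = 0.006694380; N(φ) = a/√(1−e²sin²φ) = 6392246.662 m.
X = (N+h)·cosφ·cosλ = 2937536.413 m; Y = (N+h)·cosφ·sinλ = 2305583.804 m; Z = (N(1−e²)+h)·sinφ = 5153330.492 m.

X 2937540 m, Y 2305580 m, Z 5153330 m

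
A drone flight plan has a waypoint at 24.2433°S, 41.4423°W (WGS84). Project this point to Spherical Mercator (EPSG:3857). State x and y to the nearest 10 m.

Web Mercator is spherical with R = a = 6378137 m.
x = R·λ = 6378137 × -0.723304585 = -4613335.733 m.
y = R·ln tan(π/4 + φ/2) = 6378137 × -0.436347389 = -2783083.424 m.

x -4613340 m, y -2783080 m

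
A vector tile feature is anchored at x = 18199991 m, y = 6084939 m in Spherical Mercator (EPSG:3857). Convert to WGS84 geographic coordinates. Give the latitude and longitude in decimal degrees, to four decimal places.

R = 6378137 m. λ = x/R = 163.49330086°.
φ = 2·arctan(exp(y/R)) − 90° = 2·arctan(2.59615) − 90° = 47.86809783°.

lat 47.8681°, lon 163.4933°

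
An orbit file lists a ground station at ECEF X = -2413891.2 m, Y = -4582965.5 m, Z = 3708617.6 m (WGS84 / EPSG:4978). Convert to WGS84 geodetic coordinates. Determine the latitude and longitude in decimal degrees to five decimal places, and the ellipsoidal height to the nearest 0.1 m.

lat 35.78410°, lon -117.77620°, h -285.8 m

λ = atan2(Y, X) = -117.77619981°; p = √(X²+Y²) = 5179811.1 m.
Bowring's method on WGS84 (a = 6378137 m, b = 6356752.314 m) gives φ = 35.78410015°, h = -285.781 m.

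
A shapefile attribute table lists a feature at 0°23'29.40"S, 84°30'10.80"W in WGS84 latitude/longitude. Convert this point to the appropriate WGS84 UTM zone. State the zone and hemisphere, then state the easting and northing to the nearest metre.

Longitude -84.5030° lies in the 6° band [-90°, -84°), giving zone 16; latitude is south of the equator, so 16S.
Zone 16 central meridian λ₀ = 6×16 − 183 = -87°; Δλ = +2.4970°.
Transverse Mercator on WGS84 with k₀ = 0.9996 gives E = 777935.719 m, N = 9956686.078 m.

Zone 16S: E 777936 m, N 9956686 m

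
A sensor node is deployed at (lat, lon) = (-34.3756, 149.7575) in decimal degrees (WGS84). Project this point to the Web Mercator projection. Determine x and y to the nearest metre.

Web Mercator is spherical with R = a = 6378137 m.
x = R·λ = 6378137 × 2.613761455 = 16670928.642 m.
y = R·ln tan(π/4 + φ/2) = 6378137 × -0.639583020 = -4079348.125 m.

x 16670929 m, y -4079348 m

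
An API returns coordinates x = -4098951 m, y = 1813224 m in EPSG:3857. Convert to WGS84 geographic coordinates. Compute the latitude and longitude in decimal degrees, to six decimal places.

R = 6378137 m. λ = x/R = -36.82150332°.
φ = 2·arctan(exp(y/R)) − 90° = 2·arctan(1.32881) − 90° = 16.07339602°.

lat 16.073396°, lon -36.821503°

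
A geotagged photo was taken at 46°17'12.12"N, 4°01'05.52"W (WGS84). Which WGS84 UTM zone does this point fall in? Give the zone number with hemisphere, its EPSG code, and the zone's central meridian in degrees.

Zone 30N (EPSG:32630), central meridian -3°

UTM zone = ⌊(λ + 180)/6⌋ + 1; -4.0182° ∈ [-6°, 0°) → zone 30.
Hemisphere: N (φ ≥ 0).
Central meridian λ₀ = 6×30 − 183 = -3°.
EPSG code: 32630.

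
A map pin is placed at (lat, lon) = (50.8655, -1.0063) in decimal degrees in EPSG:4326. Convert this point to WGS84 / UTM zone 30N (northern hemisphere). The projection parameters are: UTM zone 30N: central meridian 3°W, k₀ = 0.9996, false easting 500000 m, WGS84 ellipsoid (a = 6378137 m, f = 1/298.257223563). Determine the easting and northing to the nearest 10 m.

Zone 30 central meridian λ₀ = 6×30 − 183 = -3°; Δλ = +1.9937°.
Transverse Mercator on WGS84 with k₀ = 0.9996 gives E = 640295.473 m, N = 5636761.826 m.

E 640300 m, N 5636760 m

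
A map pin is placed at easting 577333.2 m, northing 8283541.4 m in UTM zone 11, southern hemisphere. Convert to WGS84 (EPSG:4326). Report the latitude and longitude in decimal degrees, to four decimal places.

Zone 11S: λ₀ = -117°, k₀ = 0.9996, false easting 500000 m, false northing 10000000 m.
Meridian distance M = (N − FN)/k₀ = -1717145.5 m.
Inverse transverse Mercator on WGS84 gives φ = -15.52440035°, λ = -116.27890034°.

lat -15.5244°, lon -116.2789°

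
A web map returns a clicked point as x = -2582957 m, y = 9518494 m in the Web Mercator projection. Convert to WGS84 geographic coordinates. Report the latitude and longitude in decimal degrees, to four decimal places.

R = 6378137 m. λ = x/R = -23.20309751°.
φ = 2·arctan(exp(y/R)) − 90° = 2·arctan(4.44759) − 90° = 64.65659890°.

lat 64.6566°, lon -23.2031°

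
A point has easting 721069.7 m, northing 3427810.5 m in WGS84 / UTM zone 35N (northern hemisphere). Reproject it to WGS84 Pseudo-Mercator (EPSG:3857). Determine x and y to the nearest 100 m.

Unproject from UTM 35N (λ₀ = 27°) → φ = 30.96309979°, λ = 29.31449957°.
Web Mercator (R = 6378137 m): x = 3263275.165 m, y = 3627957.875 m.

x 3263300 m, y 3628000 m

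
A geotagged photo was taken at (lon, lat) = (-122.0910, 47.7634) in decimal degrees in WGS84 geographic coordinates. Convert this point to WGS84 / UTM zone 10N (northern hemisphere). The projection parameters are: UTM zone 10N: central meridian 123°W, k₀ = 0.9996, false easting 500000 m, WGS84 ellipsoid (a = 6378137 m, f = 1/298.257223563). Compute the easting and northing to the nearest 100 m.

Zone 10 central meridian λ₀ = 6×10 − 183 = -123°; Δλ = +0.9090°.
Transverse Mercator on WGS84 with k₀ = 0.9996 gives E = 568116.501 m, N = 5290403.729 m.

E 568100 m, N 5290400 m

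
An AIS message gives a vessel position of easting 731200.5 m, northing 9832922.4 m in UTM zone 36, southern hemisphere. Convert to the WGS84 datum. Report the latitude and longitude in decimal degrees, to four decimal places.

Zone 36S: λ₀ = 33°, k₀ = 0.9996, false easting 500000 m, false northing 10000000 m.
Meridian distance M = (N − FN)/k₀ = -167144.5 m.
Inverse transverse Mercator on WGS84 gives φ = -1.51059966°, λ = 35.07799989°.

lat -1.5106°, lon 35.0780°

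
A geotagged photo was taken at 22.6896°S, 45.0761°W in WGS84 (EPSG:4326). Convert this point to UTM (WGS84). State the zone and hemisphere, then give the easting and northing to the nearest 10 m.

Longitude -45.0761° lies in the 6° band [-48°, -42°), giving zone 23; latitude is south of the equator, so 23S.
Zone 23 central meridian λ₀ = 6×23 − 183 = -45°; Δλ = -0.0761°.
Transverse Mercator on WGS84 with k₀ = 0.9996 gives E = 492183.436 m, N = 7490838.754 m.

Zone 23S: E 492180 m, N 7490840 m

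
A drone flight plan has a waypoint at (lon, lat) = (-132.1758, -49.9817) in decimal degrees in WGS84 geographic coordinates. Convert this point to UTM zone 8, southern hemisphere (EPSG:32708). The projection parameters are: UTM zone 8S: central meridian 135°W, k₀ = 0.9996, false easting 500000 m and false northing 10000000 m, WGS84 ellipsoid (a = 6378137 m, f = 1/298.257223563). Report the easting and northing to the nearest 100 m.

Zone 8 central meridian λ₀ = 6×8 − 183 = -135°; Δλ = +2.8242°.
Transverse Mercator on WGS84 with k₀ = 0.9996 gives E = 702464.849 m, N = 4459581.085 m.

E 702500 m, N 4459600 m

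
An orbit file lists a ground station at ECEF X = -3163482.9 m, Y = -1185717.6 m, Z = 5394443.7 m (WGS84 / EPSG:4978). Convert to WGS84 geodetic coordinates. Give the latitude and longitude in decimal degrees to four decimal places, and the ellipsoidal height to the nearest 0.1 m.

lat 58.1150°, lon -159.4533°, h 2272.3 m

λ = atan2(Y, X) = -159.45329975°; p = √(X²+Y²) = 3378394.6 m.
Bowring's method on WGS84 (a = 6378137 m, b = 6356752.314 m) gives φ = 58.11499972°, h = 2272.266 m.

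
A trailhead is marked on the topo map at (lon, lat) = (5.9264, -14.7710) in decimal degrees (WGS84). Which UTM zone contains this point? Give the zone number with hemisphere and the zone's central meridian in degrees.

Zone 31S, central meridian 3°

UTM zone = ⌊(λ + 180)/6⌋ + 1; 5.9264° ∈ [0°, 6°) → zone 31.
Hemisphere: S (φ < 0).
Central meridian λ₀ = 6×31 − 183 = 3°.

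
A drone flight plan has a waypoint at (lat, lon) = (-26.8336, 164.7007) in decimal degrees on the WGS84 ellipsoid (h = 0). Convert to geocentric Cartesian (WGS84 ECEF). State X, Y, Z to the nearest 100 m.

WGS84: a = 6378137 m, e² = 0.006694380; N(φ) = a/√(1−e²sin²φ) = 6382491.554 m.
X = (N+h)·cosφ·cosλ = -5493397.487 m; Y = (N+h)·cosφ·sinλ = 1502751.357 m; Z = (N(1−e²)+h)·sinφ = -2861775.523 m.

X -5493400 m, Y 1502800 m, Z -2861800 m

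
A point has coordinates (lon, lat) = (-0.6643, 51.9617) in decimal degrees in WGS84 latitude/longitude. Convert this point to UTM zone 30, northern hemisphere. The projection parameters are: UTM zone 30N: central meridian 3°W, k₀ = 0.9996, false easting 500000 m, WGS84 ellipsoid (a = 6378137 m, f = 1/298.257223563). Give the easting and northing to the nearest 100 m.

Zone 30 central meridian λ₀ = 6×30 − 183 = -3°; Δλ = +2.3357°.
Transverse Mercator on WGS84 with k₀ = 0.9996 gives E = 660473.219 m, N = 5759355.178 m.

E 660500 m, N 5759400 m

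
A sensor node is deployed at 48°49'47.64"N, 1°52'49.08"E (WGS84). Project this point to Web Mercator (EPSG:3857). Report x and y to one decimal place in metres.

x 209314.0 m, y 6246048.1 m

Web Mercator is spherical with R = a = 6378137 m.
x = R·λ = 6378137 × 0.032817426 = 209314.039 m.
y = R·ln tan(π/4 + φ/2) = 6378137 × 0.979290366 = 6246048.115 m.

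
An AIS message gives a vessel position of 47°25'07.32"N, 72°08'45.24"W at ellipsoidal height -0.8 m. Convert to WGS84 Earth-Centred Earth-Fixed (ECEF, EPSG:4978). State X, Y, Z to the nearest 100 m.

WGS84: a = 6378137 m, e² = 0.006694380; N(φ) = a/√(1−e²sin²φ) = 6389743.176 m.
X = (N+h)·cosφ·cosλ = 1325568.488 m; Y = (N+h)·cosφ·sinλ = -4115308.038 m; Z = (N(1−e²)+h)·sinφ = 4673385.827 m.

X 1325600 m, Y -4115300 m, Z 4673400 m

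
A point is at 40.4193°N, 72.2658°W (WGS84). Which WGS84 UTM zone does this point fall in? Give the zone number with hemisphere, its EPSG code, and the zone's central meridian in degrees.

Zone 18N (EPSG:32618), central meridian -75°

UTM zone = ⌊(λ + 180)/6⌋ + 1; -72.2658° ∈ [-78°, -72°) → zone 18.
Hemisphere: N (φ ≥ 0).
Central meridian λ₀ = 6×18 − 183 = -75°.
EPSG code: 32618.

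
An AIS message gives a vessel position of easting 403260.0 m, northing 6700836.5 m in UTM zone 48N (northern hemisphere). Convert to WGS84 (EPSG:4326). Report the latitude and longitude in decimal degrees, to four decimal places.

Zone 48N: λ₀ = 105°, k₀ = 0.9996, false easting 500000 m.
Meridian distance M = (N − FN)/k₀ = 6703517.9 m.
Inverse transverse Mercator on WGS84 gives φ = 60.43219963°, λ = 103.24250083°.

lat 60.4322°, lon 103.2425°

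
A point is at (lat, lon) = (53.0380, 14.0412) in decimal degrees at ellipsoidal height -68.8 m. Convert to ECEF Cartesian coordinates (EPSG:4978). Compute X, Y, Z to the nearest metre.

WGS84: a = 6378137 m, e² = 0.006694380; N(φ) = a/√(1−e²sin²φ) = 6391811.143 m.
X = (N+h)·cosφ·cosλ = 3728429.383 m; Y = (N+h)·cosφ·sinλ = 932450.050 m; Z = (N(1−e²)+h)·sinφ = 5073032.420 m.

X 3728429 m, Y 932450 m, Z 5073032 m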